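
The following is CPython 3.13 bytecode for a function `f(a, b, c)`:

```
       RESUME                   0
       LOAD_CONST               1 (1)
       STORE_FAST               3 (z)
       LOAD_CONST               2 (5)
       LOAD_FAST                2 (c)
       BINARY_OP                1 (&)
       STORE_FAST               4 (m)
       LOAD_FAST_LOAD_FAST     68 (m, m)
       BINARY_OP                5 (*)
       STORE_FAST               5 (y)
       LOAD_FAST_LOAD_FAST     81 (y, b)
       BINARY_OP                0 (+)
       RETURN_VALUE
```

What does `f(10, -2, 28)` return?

14

LOAD_CONST → push 1. Stack: [1]
STORE_FAST z → z=1. Stack: []
LOAD_CONST → push 5. Stack: [5]
LOAD_FAST c → push 28. Stack: [5, 28]
BINARY_OP & → 5 & 28 = 4. Stack: [4]
STORE_FAST m → m=4. Stack: []
LOAD_FAST_LOAD_FAST m,m → push 4,4. Stack: [4, 4]
BINARY_OP * → 4 * 4 = 16. Stack: [16]
STORE_FAST y → y=16. Stack: []
LOAD_FAST_LOAD_FAST y,b → push 16,-2. Stack: [16, -2]
BINARY_OP + → 16 + -2 = 14. Stack: [14]
RETURN_VALUE → return 14.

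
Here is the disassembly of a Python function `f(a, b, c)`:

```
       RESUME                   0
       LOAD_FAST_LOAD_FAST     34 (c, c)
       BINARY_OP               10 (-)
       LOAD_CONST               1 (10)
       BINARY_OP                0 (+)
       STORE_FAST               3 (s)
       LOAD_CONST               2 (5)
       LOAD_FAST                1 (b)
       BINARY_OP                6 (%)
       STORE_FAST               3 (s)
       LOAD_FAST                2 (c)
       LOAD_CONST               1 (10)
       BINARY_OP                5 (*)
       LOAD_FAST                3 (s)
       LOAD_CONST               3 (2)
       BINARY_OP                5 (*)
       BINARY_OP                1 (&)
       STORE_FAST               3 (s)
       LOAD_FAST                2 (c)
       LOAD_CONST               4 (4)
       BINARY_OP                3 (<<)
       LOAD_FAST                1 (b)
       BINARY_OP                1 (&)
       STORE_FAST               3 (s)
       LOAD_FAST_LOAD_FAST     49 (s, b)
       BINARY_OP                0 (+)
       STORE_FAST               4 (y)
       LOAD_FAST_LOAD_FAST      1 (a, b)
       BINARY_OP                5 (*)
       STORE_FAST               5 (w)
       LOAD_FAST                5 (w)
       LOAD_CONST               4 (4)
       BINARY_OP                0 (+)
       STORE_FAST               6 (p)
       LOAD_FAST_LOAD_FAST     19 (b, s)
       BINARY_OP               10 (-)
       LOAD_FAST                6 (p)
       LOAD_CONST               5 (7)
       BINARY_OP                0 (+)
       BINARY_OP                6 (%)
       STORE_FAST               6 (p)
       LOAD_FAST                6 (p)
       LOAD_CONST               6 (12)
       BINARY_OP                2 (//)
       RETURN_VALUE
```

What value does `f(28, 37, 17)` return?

LOAD_FAST_LOAD_FAST c,c → push 17,17. Stack: [17, 17]
BINARY_OP - → 17 - 17 = 0. Stack: [0]
LOAD_CONST → push 10. Stack: [0, 10]
BINARY_OP + → 0 + 10 = 10. Stack: [10]
STORE_FAST s → s=10. Stack: []
LOAD_CONST → push 5. Stack: [5]
LOAD_FAST b → push 37. Stack: [5, 37]
BINARY_OP % → 5 % 37 = 5. Stack: [5]
STORE_FAST s → s=5. Stack: []
LOAD_FAST c → push 17. Stack: [17]
LOAD_CONST → push 10. Stack: [17, 10]
BINARY_OP * → 17 * 10 = 170. Stack: [170]
LOAD_FAST s → push 5. Stack: [170, 5]
LOAD_CONST → push 2. Stack: [170, 5, 2]
BINARY_OP * → 5 * 2 = 10. Stack: [170, 10]
BINARY_OP & → 170 & 10 = 10. Stack: [10]
STORE_FAST s → s=10. Stack: []
LOAD_FAST c → push 17. Stack: [17]
LOAD_CONST → push 4. Stack: [17, 4]
BINARY_OP << → 17 << 4 = 272. Stack: [272]
LOAD_FAST b → push 37. Stack: [272, 37]
BINARY_OP & → 272 & 37 = 0. Stack: [0]
STORE_FAST s → s=0. Stack: []
LOAD_FAST_LOAD_FAST s,b → push 0,37. Stack: [0, 37]
BINARY_OP + → 0 + 37 = 37. Stack: [37]
STORE_FAST y → y=37. Stack: []
LOAD_FAST_LOAD_FAST a,b → push 28,37. Stack: [28, 37]
BINARY_OP * → 28 * 37 = 1036. Stack: [1036]
STORE_FAST w → w=1036. Stack: []
LOAD_FAST w → push 1036. Stack: [1036]
LOAD_CONST → push 4. Stack: [1036, 4]
BINARY_OP + → 1036 + 4 = 1040. Stack: [1040]
STORE_FAST p → p=1040. Stack: []
LOAD_FAST_LOAD_FAST b,s → push 37,0. Stack: [37, 0]
BINARY_OP - → 37 - 0 = 37. Stack: [37]
LOAD_FAST p → push 1040. Stack: [37, 1040]
LOAD_CONST → push 7. Stack: [37, 1040, 7]
BINARY_OP + → 1040 + 7 = 1047. Stack: [37, 1047]
BINARY_OP % → 37 % 1047 = 37. Stack: [37]
STORE_FAST p → p=37. Stack: []
LOAD_FAST p → push 37. Stack: [37]
LOAD_CONST → push 12. Stack: [37, 12]
BINARY_OP // → 37 // 12 = 3. Stack: [3]
RETURN_VALUE → return 3.

3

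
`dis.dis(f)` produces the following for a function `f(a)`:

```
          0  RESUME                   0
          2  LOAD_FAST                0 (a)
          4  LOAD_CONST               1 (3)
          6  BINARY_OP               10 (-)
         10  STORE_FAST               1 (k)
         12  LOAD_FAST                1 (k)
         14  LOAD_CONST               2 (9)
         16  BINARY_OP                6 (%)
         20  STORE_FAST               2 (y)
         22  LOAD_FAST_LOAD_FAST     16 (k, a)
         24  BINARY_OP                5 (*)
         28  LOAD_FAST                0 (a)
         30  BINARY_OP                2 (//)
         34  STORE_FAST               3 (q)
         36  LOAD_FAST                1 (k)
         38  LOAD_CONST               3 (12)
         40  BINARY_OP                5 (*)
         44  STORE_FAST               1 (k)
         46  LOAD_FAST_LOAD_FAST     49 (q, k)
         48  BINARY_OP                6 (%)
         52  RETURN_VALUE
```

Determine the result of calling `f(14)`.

LOAD_FAST a → push 14. Stack: [14]
LOAD_CONST → push 3. Stack: [14, 3]
BINARY_OP - → 14 - 3 = 11. Stack: [11]
STORE_FAST k → k=11. Stack: []
LOAD_FAST k → push 11. Stack: [11]
LOAD_CONST → push 9. Stack: [11, 9]
BINARY_OP % → 11 % 9 = 2. Stack: [2]
STORE_FAST y → y=2. Stack: []
LOAD_FAST_LOAD_FAST k,a → push 11,14. Stack: [11, 14]
BINARY_OP * → 11 * 14 = 154. Stack: [154]
LOAD_FAST a → push 14. Stack: [154, 14]
BINARY_OP // → 154 // 14 = 11. Stack: [11]
STORE_FAST q → q=11. Stack: []
LOAD_FAST k → push 11. Stack: [11]
LOAD_CONST → push 12. Stack: [11, 12]
BINARY_OP * → 11 * 12 = 132. Stack: [132]
STORE_FAST k → k=132. Stack: []
LOAD_FAST_LOAD_FAST q,k → push 11,132. Stack: [11, 132]
BINARY_OP % → 11 % 132 = 11. Stack: [11]
RETURN_VALUE → return 11.

11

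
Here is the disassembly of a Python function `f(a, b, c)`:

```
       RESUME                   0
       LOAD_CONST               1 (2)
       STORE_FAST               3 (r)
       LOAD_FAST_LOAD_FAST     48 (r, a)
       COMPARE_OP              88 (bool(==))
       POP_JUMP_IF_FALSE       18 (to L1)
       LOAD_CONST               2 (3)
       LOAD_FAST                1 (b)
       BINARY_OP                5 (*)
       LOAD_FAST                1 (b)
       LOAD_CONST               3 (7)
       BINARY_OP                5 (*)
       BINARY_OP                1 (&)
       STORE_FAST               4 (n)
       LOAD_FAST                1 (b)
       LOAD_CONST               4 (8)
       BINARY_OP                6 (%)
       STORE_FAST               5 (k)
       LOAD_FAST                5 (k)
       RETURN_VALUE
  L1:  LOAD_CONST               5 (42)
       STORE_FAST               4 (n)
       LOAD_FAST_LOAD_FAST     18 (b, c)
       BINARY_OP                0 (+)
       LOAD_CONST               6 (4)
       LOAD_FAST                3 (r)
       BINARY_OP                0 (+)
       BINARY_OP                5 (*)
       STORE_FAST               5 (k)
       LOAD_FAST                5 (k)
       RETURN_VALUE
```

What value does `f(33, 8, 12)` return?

LOAD_CONST → push 2. Stack: [2]
STORE_FAST r → r=2. Stack: []
LOAD_FAST_LOAD_FAST r,a → push 2,33. Stack: [2, 33]
COMPARE_OP bool(==) → 2 vs 33 = False. Stack: [False]
POP_JUMP_IF_FALSE → pop False; jump. Stack: []
LOAD_CONST → push 42. Stack: [42]
STORE_FAST n → n=42. Stack: []
LOAD_FAST_LOAD_FAST b,c → push 8,12. Stack: [8, 12]
BINARY_OP + → 8 + 12 = 20. Stack: [20]
LOAD_CONST → push 4. Stack: [20, 4]
LOAD_FAST r → push 2. Stack: [20, 4, 2]
BINARY_OP + → 4 + 2 = 6. Stack: [20, 6]
BINARY_OP * → 20 * 6 = 120. Stack: [120]
STORE_FAST k → k=120. Stack: []
LOAD_FAST k → push 120. Stack: [120]
RETURN_VALUE → return 120.

120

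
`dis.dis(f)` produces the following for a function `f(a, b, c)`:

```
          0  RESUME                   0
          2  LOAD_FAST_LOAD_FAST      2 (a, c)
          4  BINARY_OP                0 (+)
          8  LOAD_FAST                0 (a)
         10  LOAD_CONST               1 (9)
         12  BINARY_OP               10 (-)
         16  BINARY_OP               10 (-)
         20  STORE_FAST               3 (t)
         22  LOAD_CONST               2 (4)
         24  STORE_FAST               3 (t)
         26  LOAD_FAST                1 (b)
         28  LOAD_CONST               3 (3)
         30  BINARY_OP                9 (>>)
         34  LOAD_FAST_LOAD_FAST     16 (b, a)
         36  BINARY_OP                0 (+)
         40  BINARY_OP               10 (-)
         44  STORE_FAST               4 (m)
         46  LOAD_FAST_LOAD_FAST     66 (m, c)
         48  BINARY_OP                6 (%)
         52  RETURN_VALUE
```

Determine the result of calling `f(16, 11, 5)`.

4

LOAD_FAST_LOAD_FAST a,c → push 16,5. Stack: [16, 5]
BINARY_OP + → 16 + 5 = 21. Stack: [21]
LOAD_FAST a → push 16. Stack: [21, 16]
LOAD_CONST → push 9. Stack: [21, 16, 9]
BINARY_OP - → 16 - 9 = 7. Stack: [21, 7]
BINARY_OP - → 21 - 7 = 14. Stack: [14]
STORE_FAST t → t=14. Stack: []
LOAD_CONST → push 4. Stack: [4]
STORE_FAST t → t=4. Stack: []
LOAD_FAST b → push 11. Stack: [11]
LOAD_CONST → push 3. Stack: [11, 3]
BINARY_OP >> → 11 >> 3 = 1. Stack: [1]
LOAD_FAST_LOAD_FAST b,a → push 11,16. Stack: [1, 11, 16]
BINARY_OP + → 11 + 16 = 27. Stack: [1, 27]
BINARY_OP - → 1 - 27 = -26. Stack: [-26]
STORE_FAST m → m=-26. Stack: []
LOAD_FAST_LOAD_FAST m,c → push -26,5. Stack: [-26, 5]
BINARY_OP % → -26 % 5 = 4. Stack: [4]
RETURN_VALUE → return 4.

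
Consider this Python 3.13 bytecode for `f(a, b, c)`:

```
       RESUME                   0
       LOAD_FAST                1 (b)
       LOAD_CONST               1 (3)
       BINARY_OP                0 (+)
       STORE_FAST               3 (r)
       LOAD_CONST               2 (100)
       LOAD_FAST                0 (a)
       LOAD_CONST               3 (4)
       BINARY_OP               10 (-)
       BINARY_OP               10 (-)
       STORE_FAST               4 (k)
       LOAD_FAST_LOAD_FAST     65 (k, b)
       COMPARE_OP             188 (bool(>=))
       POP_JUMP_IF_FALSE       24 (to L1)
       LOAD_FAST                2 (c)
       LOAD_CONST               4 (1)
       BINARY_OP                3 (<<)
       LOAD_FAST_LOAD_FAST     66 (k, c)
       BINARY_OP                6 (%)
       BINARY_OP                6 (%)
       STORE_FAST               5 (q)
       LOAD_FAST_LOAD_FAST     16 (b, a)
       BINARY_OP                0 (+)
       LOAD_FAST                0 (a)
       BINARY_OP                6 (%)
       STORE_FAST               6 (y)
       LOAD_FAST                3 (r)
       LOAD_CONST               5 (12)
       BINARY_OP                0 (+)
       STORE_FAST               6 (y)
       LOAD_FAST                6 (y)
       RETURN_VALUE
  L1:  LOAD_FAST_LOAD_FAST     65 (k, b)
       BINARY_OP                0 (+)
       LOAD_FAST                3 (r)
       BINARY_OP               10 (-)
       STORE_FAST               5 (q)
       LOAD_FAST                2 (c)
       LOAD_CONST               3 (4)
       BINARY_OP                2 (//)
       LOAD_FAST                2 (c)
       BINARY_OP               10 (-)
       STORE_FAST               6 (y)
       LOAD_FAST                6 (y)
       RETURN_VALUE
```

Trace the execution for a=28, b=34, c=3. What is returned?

49

LOAD_FAST b → push 34. Stack: [34]
LOAD_CONST → push 3. Stack: [34, 3]
BINARY_OP + → 34 + 3 = 37. Stack: [37]
STORE_FAST r → r=37. Stack: []
LOAD_CONST → push 100. Stack: [100]
LOAD_FAST a → push 28. Stack: [100, 28]
LOAD_CONST → push 4. Stack: [100, 28, 4]
BINARY_OP - → 28 - 4 = 24. Stack: [100, 24]
BINARY_OP - → 100 - 24 = 76. Stack: [76]
STORE_FAST k → k=76. Stack: []
LOAD_FAST_LOAD_FAST k,b → push 76,34. Stack: [76, 34]
COMPARE_OP bool(>=) → 76 vs 34 = True. Stack: [True]
POP_JUMP_IF_FALSE → pop True; no jump. Stack: []
LOAD_FAST c → push 3. Stack: [3]
LOAD_CONST → push 1. Stack: [3, 1]
BINARY_OP << → 3 << 1 = 6. Stack: [6]
LOAD_FAST_LOAD_FAST k,c → push 76,3. Stack: [6, 76, 3]
BINARY_OP % → 76 % 3 = 1. Stack: [6, 1]
BINARY_OP % → 6 % 1 = 0. Stack: [0]
STORE_FAST q → q=0. Stack: []
LOAD_FAST_LOAD_FAST b,a → push 34,28. Stack: [34, 28]
BINARY_OP + → 34 + 28 = 62. Stack: [62]
LOAD_FAST a → push 28. Stack: [62, 28]
BINARY_OP % → 62 % 28 = 6. Stack: [6]
STORE_FAST y → y=6. Stack: []
LOAD_FAST r → push 37. Stack: [37]
LOAD_CONST → push 12. Stack: [37, 12]
BINARY_OP + → 37 + 12 = 49. Stack: [49]
STORE_FAST y → y=49. Stack: []
LOAD_FAST y → push 49. Stack: [49]
RETURN_VALUE → return 49.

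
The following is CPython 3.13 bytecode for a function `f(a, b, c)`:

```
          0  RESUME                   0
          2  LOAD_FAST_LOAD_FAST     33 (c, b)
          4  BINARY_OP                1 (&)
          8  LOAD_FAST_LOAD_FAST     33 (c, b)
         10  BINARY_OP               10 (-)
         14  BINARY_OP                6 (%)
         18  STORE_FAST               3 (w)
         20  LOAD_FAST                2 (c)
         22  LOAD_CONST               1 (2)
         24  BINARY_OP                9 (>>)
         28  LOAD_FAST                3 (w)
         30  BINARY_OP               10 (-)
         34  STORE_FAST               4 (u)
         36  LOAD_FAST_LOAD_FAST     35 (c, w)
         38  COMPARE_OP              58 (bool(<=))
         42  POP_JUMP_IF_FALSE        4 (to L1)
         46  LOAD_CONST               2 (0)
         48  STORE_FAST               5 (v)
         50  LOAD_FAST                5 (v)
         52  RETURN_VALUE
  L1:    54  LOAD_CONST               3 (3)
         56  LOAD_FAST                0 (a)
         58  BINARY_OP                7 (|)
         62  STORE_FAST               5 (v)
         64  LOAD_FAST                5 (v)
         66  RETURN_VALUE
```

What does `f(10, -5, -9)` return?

LOAD_FAST_LOAD_FAST c,b → push -9,-5. Stack: [-9, -5]
BINARY_OP & → -9 & -5 = -13. Stack: [-13]
LOAD_FAST_LOAD_FAST c,b → push -9,-5. Stack: [-13, -9, -5]
BINARY_OP - → -9 - -5 = -4. Stack: [-13, -4]
BINARY_OP % → -13 % -4 = -1. Stack: [-1]
STORE_FAST w → w=-1. Stack: []
LOAD_FAST c → push -9. Stack: [-9]
LOAD_CONST → push 2. Stack: [-9, 2]
BINARY_OP >> → -9 >> 2 = -3. Stack: [-3]
LOAD_FAST w → push -1. Stack: [-3, -1]
BINARY_OP - → -3 - -1 = -2. Stack: [-2]
STORE_FAST u → u=-2. Stack: []
LOAD_FAST_LOAD_FAST c,w → push -9,-1. Stack: [-9, -1]
COMPARE_OP bool(<=) → -9 vs -1 = True. Stack: [True]
POP_JUMP_IF_FALSE → pop True; no jump. Stack: []
LOAD_CONST → push 0. Stack: [0]
STORE_FAST v → v=0. Stack: []
LOAD_FAST v → push 0. Stack: [0]
RETURN_VALUE → return 0.

0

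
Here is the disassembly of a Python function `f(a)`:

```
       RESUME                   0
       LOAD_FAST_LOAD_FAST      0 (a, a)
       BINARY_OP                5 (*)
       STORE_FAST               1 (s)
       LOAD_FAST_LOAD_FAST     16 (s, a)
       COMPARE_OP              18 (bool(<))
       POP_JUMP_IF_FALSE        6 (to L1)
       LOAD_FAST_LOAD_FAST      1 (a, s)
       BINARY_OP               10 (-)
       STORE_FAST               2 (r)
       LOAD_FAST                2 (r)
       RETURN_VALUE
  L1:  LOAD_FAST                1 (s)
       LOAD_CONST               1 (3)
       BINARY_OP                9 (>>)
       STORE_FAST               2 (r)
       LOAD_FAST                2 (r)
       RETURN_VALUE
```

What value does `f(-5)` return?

LOAD_FAST_LOAD_FAST a,a → push -5,-5. Stack: [-5, -5]
BINARY_OP * → -5 * -5 = 25. Stack: [25]
STORE_FAST s → s=25. Stack: []
LOAD_FAST_LOAD_FAST s,a → push 25,-5. Stack: [25, -5]
COMPARE_OP bool(<) → 25 vs -5 = False. Stack: [False]
POP_JUMP_IF_FALSE → pop False; jump. Stack: []
LOAD_FAST s → push 25. Stack: [25]
LOAD_CONST → push 3. Stack: [25, 3]
BINARY_OP >> → 25 >> 3 = 3. Stack: [3]
STORE_FAST r → r=3. Stack: []
LOAD_FAST r → push 3. Stack: [3]
RETURN_VALUE → return 3.

3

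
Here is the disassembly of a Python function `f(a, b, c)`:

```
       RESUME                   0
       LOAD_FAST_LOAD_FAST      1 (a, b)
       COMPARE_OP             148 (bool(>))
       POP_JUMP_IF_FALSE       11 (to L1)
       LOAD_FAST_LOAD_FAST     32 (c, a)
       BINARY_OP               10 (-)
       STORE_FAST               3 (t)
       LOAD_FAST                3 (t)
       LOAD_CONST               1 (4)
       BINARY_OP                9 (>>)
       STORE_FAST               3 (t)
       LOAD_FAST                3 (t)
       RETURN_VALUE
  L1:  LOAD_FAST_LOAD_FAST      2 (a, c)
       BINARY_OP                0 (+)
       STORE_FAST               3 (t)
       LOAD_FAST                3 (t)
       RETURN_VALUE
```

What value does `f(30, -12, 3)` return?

LOAD_FAST_LOAD_FAST a,b → push 30,-12. Stack: [30, -12]
COMPARE_OP bool(>) → 30 vs -12 = True. Stack: [True]
POP_JUMP_IF_FALSE → pop True; no jump. Stack: []
LOAD_FAST_LOAD_FAST c,a → push 3,30. Stack: [3, 30]
BINARY_OP - → 3 - 30 = -27. Stack: [-27]
STORE_FAST t → t=-27. Stack: []
LOAD_FAST t → push -27. Stack: [-27]
LOAD_CONST → push 4. Stack: [-27, 4]
BINARY_OP >> → -27 >> 4 = -2. Stack: [-2]
STORE_FAST t → t=-2. Stack: []
LOAD_FAST t → push -2. Stack: [-2]
RETURN_VALUE → return -2.

-2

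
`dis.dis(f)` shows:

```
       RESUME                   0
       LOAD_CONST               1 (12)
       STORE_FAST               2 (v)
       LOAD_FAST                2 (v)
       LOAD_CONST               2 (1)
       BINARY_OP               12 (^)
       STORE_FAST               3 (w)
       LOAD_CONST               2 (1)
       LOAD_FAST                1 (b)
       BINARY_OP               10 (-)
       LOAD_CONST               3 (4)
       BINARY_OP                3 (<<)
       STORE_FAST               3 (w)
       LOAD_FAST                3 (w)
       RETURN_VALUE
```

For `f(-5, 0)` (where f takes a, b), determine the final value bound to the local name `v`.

LOAD_CONST → push 12. Stack: [12]
STORE_FAST v → v=12. Stack: []
LOAD_FAST v → push 12. Stack: [12]
LOAD_CONST → push 1. Stack: [12, 1]
BINARY_OP ^ → 12 ^ 1 = 13. Stack: [13]
STORE_FAST w → w=13. Stack: []
LOAD_CONST → push 1. Stack: [1]
LOAD_FAST b → push 0. Stack: [1, 0]
BINARY_OP - → 1 - 0 = 1. Stack: [1]
LOAD_CONST → push 4. Stack: [1, 4]
BINARY_OP << → 1 << 4 = 16. Stack: [16]
STORE_FAST w → w=16. Stack: []
LOAD_FAST w → push 16. Stack: [16]
RETURN_VALUE → return 16.

12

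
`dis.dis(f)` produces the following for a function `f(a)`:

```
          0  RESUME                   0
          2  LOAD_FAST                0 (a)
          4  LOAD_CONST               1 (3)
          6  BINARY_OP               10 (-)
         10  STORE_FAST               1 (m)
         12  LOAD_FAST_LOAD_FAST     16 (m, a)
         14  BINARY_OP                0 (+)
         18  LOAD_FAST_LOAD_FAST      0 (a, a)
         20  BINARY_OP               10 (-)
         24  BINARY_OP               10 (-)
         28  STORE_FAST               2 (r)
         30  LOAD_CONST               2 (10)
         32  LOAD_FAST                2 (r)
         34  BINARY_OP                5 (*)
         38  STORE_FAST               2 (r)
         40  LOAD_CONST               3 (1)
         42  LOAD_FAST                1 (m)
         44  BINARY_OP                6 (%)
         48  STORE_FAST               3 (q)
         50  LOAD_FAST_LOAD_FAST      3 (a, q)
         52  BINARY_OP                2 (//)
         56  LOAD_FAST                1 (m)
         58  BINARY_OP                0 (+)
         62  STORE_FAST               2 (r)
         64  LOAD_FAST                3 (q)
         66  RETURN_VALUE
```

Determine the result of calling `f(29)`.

LOAD_FAST a → push 29. Stack: [29]
LOAD_CONST → push 3. Stack: [29, 3]
BINARY_OP - → 29 - 3 = 26. Stack: [26]
STORE_FAST m → m=26. Stack: []
LOAD_FAST_LOAD_FAST m,a → push 26,29. Stack: [26, 29]
BINARY_OP + → 26 + 29 = 55. Stack: [55]
LOAD_FAST_LOAD_FAST a,a → push 29,29. Stack: [55, 29, 29]
BINARY_OP - → 29 - 29 = 0. Stack: [55, 0]
BINARY_OP - → 55 - 0 = 55. Stack: [55]
STORE_FAST r → r=55. Stack: []
LOAD_CONST → push 10. Stack: [10]
LOAD_FAST r → push 55. Stack: [10, 55]
BINARY_OP * → 10 * 55 = 550. Stack: [550]
STORE_FAST r → r=550. Stack: []
LOAD_CONST → push 1. Stack: [1]
LOAD_FAST m → push 26. Stack: [1, 26]
BINARY_OP % → 1 % 26 = 1. Stack: [1]
STORE_FAST q → q=1. Stack: []
LOAD_FAST_LOAD_FAST a,q → push 29,1. Stack: [29, 1]
BINARY_OP // → 29 // 1 = 29. Stack: [29]
LOAD_FAST m → push 26. Stack: [29, 26]
BINARY_OP + → 29 + 26 = 55. Stack: [55]
STORE_FAST r → r=55. Stack: []
LOAD_FAST q → push 1. Stack: [1]
RETURN_VALUE → return 1.

1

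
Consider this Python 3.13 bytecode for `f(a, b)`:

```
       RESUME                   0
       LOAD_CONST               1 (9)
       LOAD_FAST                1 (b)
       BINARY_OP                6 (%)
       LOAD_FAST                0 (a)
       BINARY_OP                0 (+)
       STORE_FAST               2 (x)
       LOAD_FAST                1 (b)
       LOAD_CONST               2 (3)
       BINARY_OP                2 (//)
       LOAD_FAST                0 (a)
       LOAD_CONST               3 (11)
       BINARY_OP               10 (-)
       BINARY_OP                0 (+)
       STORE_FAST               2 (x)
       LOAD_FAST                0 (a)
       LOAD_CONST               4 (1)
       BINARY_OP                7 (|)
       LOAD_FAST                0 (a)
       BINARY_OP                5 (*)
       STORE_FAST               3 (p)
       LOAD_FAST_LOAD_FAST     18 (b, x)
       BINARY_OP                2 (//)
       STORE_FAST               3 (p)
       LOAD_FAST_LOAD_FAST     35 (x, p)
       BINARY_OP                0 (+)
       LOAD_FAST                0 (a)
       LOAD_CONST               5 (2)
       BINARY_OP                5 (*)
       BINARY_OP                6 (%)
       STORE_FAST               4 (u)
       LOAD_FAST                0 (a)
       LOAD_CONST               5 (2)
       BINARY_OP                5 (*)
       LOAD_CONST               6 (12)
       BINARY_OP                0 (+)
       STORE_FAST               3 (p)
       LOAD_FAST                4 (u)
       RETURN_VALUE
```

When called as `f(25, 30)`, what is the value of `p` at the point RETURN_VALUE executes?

LOAD_CONST → push 9. Stack: [9]
LOAD_FAST b → push 30. Stack: [9, 30]
BINARY_OP % → 9 % 30 = 9. Stack: [9]
LOAD_FAST a → push 25. Stack: [9, 25]
BINARY_OP + → 9 + 25 = 34. Stack: [34]
STORE_FAST x → x=34. Stack: []
LOAD_FAST b → push 30. Stack: [30]
LOAD_CONST → push 3. Stack: [30, 3]
BINARY_OP // → 30 // 3 = 10. Stack: [10]
LOAD_FAST a → push 25. Stack: [10, 25]
LOAD_CONST → push 11. Stack: [10, 25, 11]
BINARY_OP - → 25 - 11 = 14. Stack: [10, 14]
BINARY_OP + → 10 + 14 = 24. Stack: [24]
STORE_FAST x → x=24. Stack: []
LOAD_FAST a → push 25. Stack: [25]
LOAD_CONST → push 1. Stack: [25, 1]
BINARY_OP | → 25 | 1 = 25. Stack: [25]
LOAD_FAST a → push 25. Stack: [25, 25]
BINARY_OP * → 25 * 25 = 625. Stack: [625]
STORE_FAST p → p=625. Stack: []
LOAD_FAST_LOAD_FAST b,x → push 30,24. Stack: [30, 24]
BINARY_OP // → 30 // 24 = 1. Stack: [1]
STORE_FAST p → p=1. Stack: []
LOAD_FAST_LOAD_FAST x,p → push 24,1. Stack: [24, 1]
BINARY_OP + → 24 + 1 = 25. Stack: [25]
LOAD_FAST a → push 25. Stack: [25, 25]
LOAD_CONST → push 2. Stack: [25, 25, 2]
BINARY_OP * → 25 * 2 = 50. Stack: [25, 50]
BINARY_OP % → 25 % 50 = 25. Stack: [25]
STORE_FAST u → u=25. Stack: []
LOAD_FAST a → push 25. Stack: [25]
LOAD_CONST → push 2. Stack: [25, 2]
BINARY_OP * → 25 * 2 = 50. Stack: [50]
LOAD_CONST → push 12. Stack: [50, 12]
BINARY_OP + → 50 + 12 = 62. Stack: [62]
STORE_FAST p → p=62. Stack: []
LOAD_FAST u → push 25. Stack: [25]
RETURN_VALUE → return 25.

62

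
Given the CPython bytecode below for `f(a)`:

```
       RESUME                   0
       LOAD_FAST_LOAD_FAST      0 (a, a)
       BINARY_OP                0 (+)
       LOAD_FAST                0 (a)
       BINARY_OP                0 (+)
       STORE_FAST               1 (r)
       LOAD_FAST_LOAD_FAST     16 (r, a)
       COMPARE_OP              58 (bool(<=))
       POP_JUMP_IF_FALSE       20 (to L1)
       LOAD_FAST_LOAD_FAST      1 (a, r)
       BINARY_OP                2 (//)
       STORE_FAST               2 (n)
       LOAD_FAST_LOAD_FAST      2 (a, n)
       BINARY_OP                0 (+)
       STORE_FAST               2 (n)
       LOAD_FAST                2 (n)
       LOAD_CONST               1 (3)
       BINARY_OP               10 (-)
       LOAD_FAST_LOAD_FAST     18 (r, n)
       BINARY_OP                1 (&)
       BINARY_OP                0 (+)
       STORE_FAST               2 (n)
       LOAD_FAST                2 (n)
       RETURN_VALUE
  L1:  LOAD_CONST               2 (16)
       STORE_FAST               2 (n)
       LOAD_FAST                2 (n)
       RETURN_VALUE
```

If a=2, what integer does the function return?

16

LOAD_FAST_LOAD_FAST a,a → push 2,2. Stack: [2, 2]
BINARY_OP + → 2 + 2 = 4. Stack: [4]
LOAD_FAST a → push 2. Stack: [4, 2]
BINARY_OP + → 4 + 2 = 6. Stack: [6]
STORE_FAST r → r=6. Stack: []
LOAD_FAST_LOAD_FAST r,a → push 6,2. Stack: [6, 2]
COMPARE_OP bool(<=) → 6 vs 2 = False. Stack: [False]
POP_JUMP_IF_FALSE → pop False; jump. Stack: []
LOAD_CONST → push 16. Stack: [16]
STORE_FAST n → n=16. Stack: []
LOAD_FAST n → push 16. Stack: [16]
RETURN_VALUE → return 16.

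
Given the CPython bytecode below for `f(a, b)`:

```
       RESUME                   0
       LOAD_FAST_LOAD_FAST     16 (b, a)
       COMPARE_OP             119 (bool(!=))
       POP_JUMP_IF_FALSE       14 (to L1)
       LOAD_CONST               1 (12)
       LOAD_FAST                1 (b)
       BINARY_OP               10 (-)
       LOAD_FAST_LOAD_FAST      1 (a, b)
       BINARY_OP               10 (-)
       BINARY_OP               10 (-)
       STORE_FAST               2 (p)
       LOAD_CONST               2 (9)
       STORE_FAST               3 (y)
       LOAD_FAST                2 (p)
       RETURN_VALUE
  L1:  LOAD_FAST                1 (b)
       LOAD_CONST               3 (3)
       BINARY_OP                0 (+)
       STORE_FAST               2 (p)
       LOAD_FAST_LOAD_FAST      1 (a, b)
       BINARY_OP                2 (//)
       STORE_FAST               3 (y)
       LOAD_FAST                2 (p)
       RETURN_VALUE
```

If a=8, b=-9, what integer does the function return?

4

LOAD_FAST_LOAD_FAST b,a → push -9,8. Stack: [-9, 8]
COMPARE_OP bool(!=) → -9 vs 8 = True. Stack: [True]
POP_JUMP_IF_FALSE → pop True; no jump. Stack: []
LOAD_CONST → push 12. Stack: [12]
LOAD_FAST b → push -9. Stack: [12, -9]
BINARY_OP - → 12 - -9 = 21. Stack: [21]
LOAD_FAST_LOAD_FAST a,b → push 8,-9. Stack: [21, 8, -9]
BINARY_OP - → 8 - -9 = 17. Stack: [21, 17]
BINARY_OP - → 21 - 17 = 4. Stack: [4]
STORE_FAST p → p=4. Stack: []
LOAD_CONST → push 9. Stack: [9]
STORE_FAST y → y=9. Stack: []
LOAD_FAST p → push 4. Stack: [4]
RETURN_VALUE → return 4.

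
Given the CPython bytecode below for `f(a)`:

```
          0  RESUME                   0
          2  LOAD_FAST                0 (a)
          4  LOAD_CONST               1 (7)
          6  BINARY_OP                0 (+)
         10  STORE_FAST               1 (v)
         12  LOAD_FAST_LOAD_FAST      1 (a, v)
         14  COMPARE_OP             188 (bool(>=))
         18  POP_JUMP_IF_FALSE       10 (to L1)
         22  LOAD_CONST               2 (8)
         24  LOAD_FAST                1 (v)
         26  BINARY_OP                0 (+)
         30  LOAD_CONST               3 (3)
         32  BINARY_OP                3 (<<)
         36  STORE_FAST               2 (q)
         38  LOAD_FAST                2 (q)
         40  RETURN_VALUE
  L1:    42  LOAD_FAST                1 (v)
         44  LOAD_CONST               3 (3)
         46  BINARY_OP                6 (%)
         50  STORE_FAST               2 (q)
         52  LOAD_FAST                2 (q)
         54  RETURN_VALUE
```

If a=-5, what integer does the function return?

LOAD_FAST a → push -5. Stack: [-5]
LOAD_CONST → push 7. Stack: [-5, 7]
BINARY_OP + → -5 + 7 = 2. Stack: [2]
STORE_FAST v → v=2. Stack: []
LOAD_FAST_LOAD_FAST a,v → push -5,2. Stack: [-5, 2]
COMPARE_OP bool(>=) → -5 vs 2 = False. Stack: [False]
POP_JUMP_IF_FALSE → pop False; jump. Stack: []
LOAD_FAST v → push 2. Stack: [2]
LOAD_CONST → push 3. Stack: [2, 3]
BINARY_OP % → 2 % 3 = 2. Stack: [2]
STORE_FAST q → q=2. Stack: []
LOAD_FAST q → push 2. Stack: [2]
RETURN_VALUE → return 2.

2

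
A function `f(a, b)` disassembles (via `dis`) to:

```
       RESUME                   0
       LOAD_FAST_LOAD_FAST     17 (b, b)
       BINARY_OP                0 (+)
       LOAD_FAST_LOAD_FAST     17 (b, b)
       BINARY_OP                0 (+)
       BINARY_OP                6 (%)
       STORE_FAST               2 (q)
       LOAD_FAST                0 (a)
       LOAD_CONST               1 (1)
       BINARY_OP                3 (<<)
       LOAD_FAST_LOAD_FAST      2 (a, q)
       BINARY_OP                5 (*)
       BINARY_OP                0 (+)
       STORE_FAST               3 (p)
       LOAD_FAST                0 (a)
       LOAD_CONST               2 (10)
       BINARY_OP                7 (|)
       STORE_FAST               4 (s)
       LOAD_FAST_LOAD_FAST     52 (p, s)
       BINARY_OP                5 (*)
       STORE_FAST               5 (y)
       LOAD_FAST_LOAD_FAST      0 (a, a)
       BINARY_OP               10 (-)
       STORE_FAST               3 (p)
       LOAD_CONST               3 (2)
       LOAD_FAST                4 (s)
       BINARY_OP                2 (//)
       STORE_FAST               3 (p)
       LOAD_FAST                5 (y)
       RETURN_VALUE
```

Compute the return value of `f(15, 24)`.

450

LOAD_FAST_LOAD_FAST b,b → push 24,24. Stack: [24, 24]
BINARY_OP + → 24 + 24 = 48. Stack: [48]
LOAD_FAST_LOAD_FAST b,b → push 24,24. Stack: [48, 24, 24]
BINARY_OP + → 24 + 24 = 48. Stack: [48, 48]
BINARY_OP % → 48 % 48 = 0. Stack: [0]
STORE_FAST q → q=0. Stack: []
LOAD_FAST a → push 15. Stack: [15]
LOAD_CONST → push 1. Stack: [15, 1]
BINARY_OP << → 15 << 1 = 30. Stack: [30]
LOAD_FAST_LOAD_FAST a,q → push 15,0. Stack: [30, 15, 0]
BINARY_OP * → 15 * 0 = 0. Stack: [30, 0]
BINARY_OP + → 30 + 0 = 30. Stack: [30]
STORE_FAST p → p=30. Stack: []
LOAD_FAST a → push 15. Stack: [15]
LOAD_CONST → push 10. Stack: [15, 10]
BINARY_OP | → 15 | 10 = 15. Stack: [15]
STORE_FAST s → s=15. Stack: []
LOAD_FAST_LOAD_FAST p,s → push 30,15. Stack: [30, 15]
BINARY_OP * → 30 * 15 = 450. Stack: [450]
STORE_FAST y → y=450. Stack: []
LOAD_FAST_LOAD_FAST a,a → push 15,15. Stack: [15, 15]
BINARY_OP - → 15 - 15 = 0. Stack: [0]
STORE_FAST p → p=0. Stack: []
LOAD_CONST → push 2. Stack: [2]
LOAD_FAST s → push 15. Stack: [2, 15]
BINARY_OP // → 2 // 15 = 0. Stack: [0]
STORE_FAST p → p=0. Stack: []
LOAD_FAST y → push 450. Stack: [450]
RETURN_VALUE → return 450.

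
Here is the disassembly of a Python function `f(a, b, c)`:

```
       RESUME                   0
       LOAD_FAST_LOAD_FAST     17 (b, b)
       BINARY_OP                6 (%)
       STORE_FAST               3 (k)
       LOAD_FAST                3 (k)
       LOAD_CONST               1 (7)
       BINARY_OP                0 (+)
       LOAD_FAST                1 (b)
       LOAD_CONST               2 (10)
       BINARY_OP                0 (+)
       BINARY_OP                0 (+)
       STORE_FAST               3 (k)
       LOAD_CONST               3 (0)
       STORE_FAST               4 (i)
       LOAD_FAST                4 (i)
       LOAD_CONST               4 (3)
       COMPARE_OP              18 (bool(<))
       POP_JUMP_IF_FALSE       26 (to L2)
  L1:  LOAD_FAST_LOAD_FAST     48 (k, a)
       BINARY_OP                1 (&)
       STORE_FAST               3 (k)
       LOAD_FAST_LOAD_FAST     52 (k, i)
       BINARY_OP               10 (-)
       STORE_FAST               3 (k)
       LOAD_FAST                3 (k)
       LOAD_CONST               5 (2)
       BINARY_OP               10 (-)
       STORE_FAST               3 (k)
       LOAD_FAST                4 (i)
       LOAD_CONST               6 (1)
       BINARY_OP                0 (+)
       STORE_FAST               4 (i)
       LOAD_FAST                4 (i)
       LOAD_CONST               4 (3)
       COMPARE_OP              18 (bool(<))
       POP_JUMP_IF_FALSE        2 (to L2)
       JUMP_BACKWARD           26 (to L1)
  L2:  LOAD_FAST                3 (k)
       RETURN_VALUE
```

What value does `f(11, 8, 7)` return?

LOAD_FAST_LOAD_FAST b,b → push 8,8
BINARY_OP % → 8 % 8 = 0
STORE_FAST k → k=0
LOAD_FAST k → push 0
LOAD_CONST → push 7
BINARY_OP + → 0 + 7 = 7
LOAD_FAST b → push 8
LOAD_CONST → push 10
BINARY_OP + → 8 + 10 = 18
BINARY_OP + → 7 + 18 = 25
STORE_FAST k → k=25
LOAD_CONST → push 0
STORE_FAST i → i=0
LOAD_FAST i → push 0
LOAD_CONST → push 3
COMPARE_OP bool(<) → 0 vs 3 = True
POP_JUMP_IF_FALSE → pop True; no jump
LOAD_FAST_LOAD_FAST k,a → push 25,11
BINARY_OP & → 25 & 11 = 9
STORE_FAST k → k=9
LOAD_FAST_LOAD_FAST k,i → push 9,0
BINARY_OP - → 9 - 0 = 9
STORE_FAST k → k=9
LOAD_FAST k → push 9
LOAD_CONST → push 2
BINARY_OP - → 9 - 2 = 7
STORE_FAST k → k=7
LOAD_FAST i → push 0
LOAD_CONST → push 1
BINARY_OP + → 0 + 1 = 1
STORE_FAST i → i=1
LOAD_FAST i → push 1
LOAD_CONST → push 3
COMPARE_OP bool(<) → 1 vs 3 = True
POP_JUMP_IF_FALSE → pop True; no jump
LOAD_FAST_LOAD_FAST k,a → push 7,11
BINARY_OP & → 7 & 11 = 3
STORE_FAST k → k=3
LOAD_FAST_LOAD_FAST k,i → push 3,1
BINARY_OP - → 3 - 1 = 2
STORE_FAST k → k=2
LOAD_FAST k → push 2
LOAD_CONST → push 2
BINARY_OP - → 2 - 2 = 0
STORE_FAST k → k=0
LOAD_FAST i → push 1
LOAD_CONST → push 1
BINARY_OP + → 1 + 1 = 2
STORE_FAST i → i=2
LOAD_FAST i → push 2
LOAD_CONST → push 3
COMPARE_OP bool(<) → 2 vs 3 = True
POP_JUMP_IF_FALSE → pop True; no jump
LOAD_FAST_LOAD_FAST k,a → push 0,11
BINARY_OP & → 0 & 11 = 0
STORE_FAST k → k=0
LOAD_FAST_LOAD_FAST k,i → push 0,2
BINARY_OP - → 0 - 2 = -2
STORE_FAST k → k=-2
LOAD_FAST k → push -2
LOAD_CONST → push 2
BINARY_OP - → -2 - 2 = -4
STORE_FAST k → k=-4
LOAD_FAST i → push 2
LOAD_CONST → push 1
BINARY_OP + → 2 + 1 = 3
STORE_FAST i → i=3
LOAD_FAST i → push 3
LOAD_CONST → push 3
COMPARE_OP bool(<) → 3 vs 3 = False
POP_JUMP_IF_FALSE → pop False; jump
LOAD_FAST k → push -4
RETURN_VALUE → return -4.

-4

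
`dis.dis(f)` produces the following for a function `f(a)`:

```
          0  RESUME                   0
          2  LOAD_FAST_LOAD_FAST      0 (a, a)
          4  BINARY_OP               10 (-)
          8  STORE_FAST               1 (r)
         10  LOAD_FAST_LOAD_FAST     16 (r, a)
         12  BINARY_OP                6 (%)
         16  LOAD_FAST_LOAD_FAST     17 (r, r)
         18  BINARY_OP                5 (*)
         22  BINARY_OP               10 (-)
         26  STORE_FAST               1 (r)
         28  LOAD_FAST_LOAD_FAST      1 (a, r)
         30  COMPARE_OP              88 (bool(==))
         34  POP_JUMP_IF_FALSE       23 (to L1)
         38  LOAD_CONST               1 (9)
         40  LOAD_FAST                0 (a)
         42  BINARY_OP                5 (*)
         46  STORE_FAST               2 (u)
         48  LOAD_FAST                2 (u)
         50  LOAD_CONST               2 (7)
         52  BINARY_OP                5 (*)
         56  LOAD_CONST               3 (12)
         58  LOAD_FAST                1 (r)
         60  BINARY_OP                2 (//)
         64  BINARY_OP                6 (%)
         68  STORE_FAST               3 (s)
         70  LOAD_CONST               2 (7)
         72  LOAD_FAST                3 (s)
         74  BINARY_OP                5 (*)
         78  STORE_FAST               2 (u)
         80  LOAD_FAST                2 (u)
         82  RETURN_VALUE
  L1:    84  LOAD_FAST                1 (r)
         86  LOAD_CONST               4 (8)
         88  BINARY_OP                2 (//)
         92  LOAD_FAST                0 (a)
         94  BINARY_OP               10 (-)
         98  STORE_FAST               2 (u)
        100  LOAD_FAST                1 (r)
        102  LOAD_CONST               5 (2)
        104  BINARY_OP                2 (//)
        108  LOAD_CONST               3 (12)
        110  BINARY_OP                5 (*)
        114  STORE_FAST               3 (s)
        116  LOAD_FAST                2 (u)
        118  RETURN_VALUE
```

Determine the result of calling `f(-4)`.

LOAD_FAST_LOAD_FAST a,a → push -4,-4. Stack: [-4, -4]
BINARY_OP - → -4 - -4 = 0. Stack: [0]
STORE_FAST r → r=0. Stack: []
LOAD_FAST_LOAD_FAST r,a → push 0,-4. Stack: [0, -4]
BINARY_OP % → 0 % -4 = 0. Stack: [0]
LOAD_FAST_LOAD_FAST r,r → push 0,0. Stack: [0, 0, 0]
BINARY_OP * → 0 * 0 = 0. Stack: [0, 0]
BINARY_OP - → 0 - 0 = 0. Stack: [0]
STORE_FAST r → r=0. Stack: []
LOAD_FAST_LOAD_FAST a,r → push -4,0. Stack: [-4, 0]
COMPARE_OP bool(==) → -4 vs 0 = False. Stack: [False]
POP_JUMP_IF_FALSE → pop False; jump. Stack: []
LOAD_FAST r → push 0. Stack: [0]
LOAD_CONST → push 8. Stack: [0, 8]
BINARY_OP // → 0 // 8 = 0. Stack: [0]
LOAD_FAST a → push -4. Stack: [0, -4]
BINARY_OP - → 0 - -4 = 4. Stack: [4]
STORE_FAST u → u=4. Stack: []
LOAD_FAST r → push 0. Stack: [0]
LOAD_CONST → push 2. Stack: [0, 2]
BINARY_OP // → 0 // 2 = 0. Stack: [0]
LOAD_CONST → push 12. Stack: [0, 12]
BINARY_OP * → 0 * 12 = 0. Stack: [0]
STORE_FAST s → s=0. Stack: []
LOAD_FAST u → push 4. Stack: [4]
RETURN_VALUE → return 4.

4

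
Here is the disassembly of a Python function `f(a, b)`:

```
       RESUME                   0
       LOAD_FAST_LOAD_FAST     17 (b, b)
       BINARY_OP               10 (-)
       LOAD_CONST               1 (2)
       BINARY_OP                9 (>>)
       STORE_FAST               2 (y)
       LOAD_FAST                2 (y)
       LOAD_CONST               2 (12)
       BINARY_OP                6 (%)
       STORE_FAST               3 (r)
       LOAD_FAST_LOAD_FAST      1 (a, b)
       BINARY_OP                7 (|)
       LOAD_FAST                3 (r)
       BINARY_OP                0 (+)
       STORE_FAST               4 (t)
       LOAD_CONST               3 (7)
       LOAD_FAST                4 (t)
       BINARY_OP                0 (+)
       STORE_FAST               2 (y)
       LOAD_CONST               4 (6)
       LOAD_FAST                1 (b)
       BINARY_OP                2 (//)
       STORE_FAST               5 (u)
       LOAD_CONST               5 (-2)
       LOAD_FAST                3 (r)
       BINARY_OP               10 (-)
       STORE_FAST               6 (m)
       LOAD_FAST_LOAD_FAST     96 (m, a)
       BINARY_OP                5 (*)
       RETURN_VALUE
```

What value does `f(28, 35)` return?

-56

LOAD_FAST_LOAD_FAST b,b → push 35,35. Stack: [35, 35]
BINARY_OP - → 35 - 35 = 0. Stack: [0]
LOAD_CONST → push 2. Stack: [0, 2]
BINARY_OP >> → 0 >> 2 = 0. Stack: [0]
STORE_FAST y → y=0. Stack: []
LOAD_FAST y → push 0. Stack: [0]
LOAD_CONST → push 12. Stack: [0, 12]
BINARY_OP % → 0 % 12 = 0. Stack: [0]
STORE_FAST r → r=0. Stack: []
LOAD_FAST_LOAD_FAST a,b → push 28,35. Stack: [28, 35]
BINARY_OP | → 28 | 35 = 63. Stack: [63]
LOAD_FAST r → push 0. Stack: [63, 0]
BINARY_OP + → 63 + 0 = 63. Stack: [63]
STORE_FAST t → t=63. Stack: []
LOAD_CONST → push 7. Stack: [7]
LOAD_FAST t → push 63. Stack: [7, 63]
BINARY_OP + → 7 + 63 = 70. Stack: [70]
STORE_FAST y → y=70. Stack: []
LOAD_CONST → push 6. Stack: [6]
LOAD_FAST b → push 35. Stack: [6, 35]
BINARY_OP // → 6 // 35 = 0. Stack: [0]
STORE_FAST u → u=0. Stack: []
LOAD_CONST → push -2. Stack: [-2]
LOAD_FAST r → push 0. Stack: [-2, 0]
BINARY_OP - → -2 - 0 = -2. Stack: [-2]
STORE_FAST m → m=-2. Stack: []
LOAD_FAST_LOAD_FAST m,a → push -2,28. Stack: [-2, 28]
BINARY_OP * → -2 * 28 = -56. Stack: [-56]
RETURN_VALUE → return -56.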